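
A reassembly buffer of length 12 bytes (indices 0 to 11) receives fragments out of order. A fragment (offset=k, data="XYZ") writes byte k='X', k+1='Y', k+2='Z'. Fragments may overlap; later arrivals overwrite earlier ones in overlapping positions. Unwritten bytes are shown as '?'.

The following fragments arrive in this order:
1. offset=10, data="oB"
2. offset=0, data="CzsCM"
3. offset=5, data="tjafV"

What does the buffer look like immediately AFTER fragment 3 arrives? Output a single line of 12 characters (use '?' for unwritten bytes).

Answer: CzsCMtjafVoB

Derivation:
Fragment 1: offset=10 data="oB" -> buffer=??????????oB
Fragment 2: offset=0 data="CzsCM" -> buffer=CzsCM?????oB
Fragment 3: offset=5 data="tjafV" -> buffer=CzsCMtjafVoB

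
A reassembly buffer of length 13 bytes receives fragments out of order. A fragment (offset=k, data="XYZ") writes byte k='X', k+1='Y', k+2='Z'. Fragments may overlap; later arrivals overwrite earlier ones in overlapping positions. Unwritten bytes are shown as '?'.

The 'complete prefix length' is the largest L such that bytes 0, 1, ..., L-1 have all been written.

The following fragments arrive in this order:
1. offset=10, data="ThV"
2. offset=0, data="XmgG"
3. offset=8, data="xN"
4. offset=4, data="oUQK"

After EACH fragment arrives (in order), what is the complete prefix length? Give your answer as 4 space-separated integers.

Answer: 0 4 4 13

Derivation:
Fragment 1: offset=10 data="ThV" -> buffer=??????????ThV -> prefix_len=0
Fragment 2: offset=0 data="XmgG" -> buffer=XmgG??????ThV -> prefix_len=4
Fragment 3: offset=8 data="xN" -> buffer=XmgG????xNThV -> prefix_len=4
Fragment 4: offset=4 data="oUQK" -> buffer=XmgGoUQKxNThV -> prefix_len=13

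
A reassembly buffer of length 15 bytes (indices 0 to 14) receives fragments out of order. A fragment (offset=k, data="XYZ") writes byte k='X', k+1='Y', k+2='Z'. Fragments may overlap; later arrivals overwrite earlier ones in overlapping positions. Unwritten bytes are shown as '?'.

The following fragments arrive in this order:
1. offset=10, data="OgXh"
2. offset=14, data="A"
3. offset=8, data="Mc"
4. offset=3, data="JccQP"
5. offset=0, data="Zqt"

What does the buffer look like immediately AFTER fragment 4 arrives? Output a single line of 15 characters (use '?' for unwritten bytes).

Answer: ???JccQPMcOgXhA

Derivation:
Fragment 1: offset=10 data="OgXh" -> buffer=??????????OgXh?
Fragment 2: offset=14 data="A" -> buffer=??????????OgXhA
Fragment 3: offset=8 data="Mc" -> buffer=????????McOgXhA
Fragment 4: offset=3 data="JccQP" -> buffer=???JccQPMcOgXhA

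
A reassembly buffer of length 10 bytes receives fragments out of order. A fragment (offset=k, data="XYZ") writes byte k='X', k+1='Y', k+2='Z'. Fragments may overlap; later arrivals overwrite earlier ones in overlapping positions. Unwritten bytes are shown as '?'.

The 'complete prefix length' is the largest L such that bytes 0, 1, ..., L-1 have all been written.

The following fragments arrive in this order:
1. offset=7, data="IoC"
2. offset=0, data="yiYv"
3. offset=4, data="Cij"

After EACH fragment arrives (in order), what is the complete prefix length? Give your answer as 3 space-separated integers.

Fragment 1: offset=7 data="IoC" -> buffer=???????IoC -> prefix_len=0
Fragment 2: offset=0 data="yiYv" -> buffer=yiYv???IoC -> prefix_len=4
Fragment 3: offset=4 data="Cij" -> buffer=yiYvCijIoC -> prefix_len=10

Answer: 0 4 10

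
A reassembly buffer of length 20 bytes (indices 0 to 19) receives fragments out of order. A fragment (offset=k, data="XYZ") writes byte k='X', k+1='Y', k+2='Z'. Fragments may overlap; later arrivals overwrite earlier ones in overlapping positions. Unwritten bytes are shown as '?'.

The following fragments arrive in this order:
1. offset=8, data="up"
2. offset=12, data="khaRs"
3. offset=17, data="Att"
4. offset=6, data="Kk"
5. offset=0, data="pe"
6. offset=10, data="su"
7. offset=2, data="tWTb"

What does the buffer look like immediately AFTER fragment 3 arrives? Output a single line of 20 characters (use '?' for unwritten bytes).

Fragment 1: offset=8 data="up" -> buffer=????????up??????????
Fragment 2: offset=12 data="khaRs" -> buffer=????????up??khaRs???
Fragment 3: offset=17 data="Att" -> buffer=????????up??khaRsAtt

Answer: ????????up??khaRsAtt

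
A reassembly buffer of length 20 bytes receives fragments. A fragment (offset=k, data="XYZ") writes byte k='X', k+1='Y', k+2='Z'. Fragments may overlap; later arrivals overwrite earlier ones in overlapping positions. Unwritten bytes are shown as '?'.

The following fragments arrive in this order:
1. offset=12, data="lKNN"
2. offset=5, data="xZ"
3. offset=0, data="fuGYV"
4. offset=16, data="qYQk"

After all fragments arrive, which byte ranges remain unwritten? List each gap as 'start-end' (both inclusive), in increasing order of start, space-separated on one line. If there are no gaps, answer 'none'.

Fragment 1: offset=12 len=4
Fragment 2: offset=5 len=2
Fragment 3: offset=0 len=5
Fragment 4: offset=16 len=4
Gaps: 7-11

Answer: 7-11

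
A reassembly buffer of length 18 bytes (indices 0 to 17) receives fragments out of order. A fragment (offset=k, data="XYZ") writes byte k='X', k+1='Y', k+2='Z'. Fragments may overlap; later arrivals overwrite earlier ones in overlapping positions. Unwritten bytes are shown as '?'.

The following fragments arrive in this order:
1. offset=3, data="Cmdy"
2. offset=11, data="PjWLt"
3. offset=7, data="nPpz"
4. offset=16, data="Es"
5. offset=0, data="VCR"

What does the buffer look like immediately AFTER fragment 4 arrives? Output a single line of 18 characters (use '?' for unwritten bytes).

Fragment 1: offset=3 data="Cmdy" -> buffer=???Cmdy???????????
Fragment 2: offset=11 data="PjWLt" -> buffer=???Cmdy????PjWLt??
Fragment 3: offset=7 data="nPpz" -> buffer=???CmdynPpzPjWLt??
Fragment 4: offset=16 data="Es" -> buffer=???CmdynPpzPjWLtEs

Answer: ???CmdynPpzPjWLtEs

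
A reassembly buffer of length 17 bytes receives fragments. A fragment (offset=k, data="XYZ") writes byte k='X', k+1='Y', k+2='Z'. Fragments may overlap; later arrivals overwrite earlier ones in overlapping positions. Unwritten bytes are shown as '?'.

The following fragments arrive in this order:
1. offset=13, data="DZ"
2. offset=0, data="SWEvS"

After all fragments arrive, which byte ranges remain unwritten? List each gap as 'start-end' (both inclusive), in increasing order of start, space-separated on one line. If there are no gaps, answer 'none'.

Answer: 5-12 15-16

Derivation:
Fragment 1: offset=13 len=2
Fragment 2: offset=0 len=5
Gaps: 5-12 15-16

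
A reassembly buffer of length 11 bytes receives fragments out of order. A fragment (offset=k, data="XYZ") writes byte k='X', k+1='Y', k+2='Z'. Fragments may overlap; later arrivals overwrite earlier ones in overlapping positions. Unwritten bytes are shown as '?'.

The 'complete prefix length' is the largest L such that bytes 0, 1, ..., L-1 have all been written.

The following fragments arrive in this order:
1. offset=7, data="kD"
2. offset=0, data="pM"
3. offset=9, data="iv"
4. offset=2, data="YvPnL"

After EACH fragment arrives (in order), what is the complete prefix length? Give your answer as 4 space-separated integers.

Answer: 0 2 2 11

Derivation:
Fragment 1: offset=7 data="kD" -> buffer=???????kD?? -> prefix_len=0
Fragment 2: offset=0 data="pM" -> buffer=pM?????kD?? -> prefix_len=2
Fragment 3: offset=9 data="iv" -> buffer=pM?????kDiv -> prefix_len=2
Fragment 4: offset=2 data="YvPnL" -> buffer=pMYvPnLkDiv -> prefix_len=11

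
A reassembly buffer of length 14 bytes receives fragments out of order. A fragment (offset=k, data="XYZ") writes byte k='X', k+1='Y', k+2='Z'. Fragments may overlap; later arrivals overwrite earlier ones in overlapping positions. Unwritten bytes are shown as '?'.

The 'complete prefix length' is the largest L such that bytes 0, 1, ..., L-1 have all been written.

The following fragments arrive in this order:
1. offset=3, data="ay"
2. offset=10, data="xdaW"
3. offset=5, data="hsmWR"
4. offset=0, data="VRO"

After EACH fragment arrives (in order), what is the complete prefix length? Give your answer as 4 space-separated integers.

Answer: 0 0 0 14

Derivation:
Fragment 1: offset=3 data="ay" -> buffer=???ay????????? -> prefix_len=0
Fragment 2: offset=10 data="xdaW" -> buffer=???ay?????xdaW -> prefix_len=0
Fragment 3: offset=5 data="hsmWR" -> buffer=???ayhsmWRxdaW -> prefix_len=0
Fragment 4: offset=0 data="VRO" -> buffer=VROayhsmWRxdaW -> prefix_len=14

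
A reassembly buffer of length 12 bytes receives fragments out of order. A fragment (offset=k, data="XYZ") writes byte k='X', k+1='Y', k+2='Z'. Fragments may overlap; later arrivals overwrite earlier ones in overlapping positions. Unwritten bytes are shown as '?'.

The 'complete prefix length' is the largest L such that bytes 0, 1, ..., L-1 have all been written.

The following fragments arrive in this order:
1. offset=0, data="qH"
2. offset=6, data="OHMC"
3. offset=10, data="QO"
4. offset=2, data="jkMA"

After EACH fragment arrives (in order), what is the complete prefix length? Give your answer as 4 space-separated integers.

Answer: 2 2 2 12

Derivation:
Fragment 1: offset=0 data="qH" -> buffer=qH?????????? -> prefix_len=2
Fragment 2: offset=6 data="OHMC" -> buffer=qH????OHMC?? -> prefix_len=2
Fragment 3: offset=10 data="QO" -> buffer=qH????OHMCQO -> prefix_len=2
Fragment 4: offset=2 data="jkMA" -> buffer=qHjkMAOHMCQO -> prefix_len=12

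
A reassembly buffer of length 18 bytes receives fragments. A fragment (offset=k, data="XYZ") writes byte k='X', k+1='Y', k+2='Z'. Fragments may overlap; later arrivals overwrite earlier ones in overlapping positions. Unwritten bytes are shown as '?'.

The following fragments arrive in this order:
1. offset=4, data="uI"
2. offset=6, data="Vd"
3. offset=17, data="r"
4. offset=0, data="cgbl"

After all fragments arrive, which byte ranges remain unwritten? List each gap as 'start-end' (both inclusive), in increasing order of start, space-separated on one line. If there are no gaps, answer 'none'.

Answer: 8-16

Derivation:
Fragment 1: offset=4 len=2
Fragment 2: offset=6 len=2
Fragment 3: offset=17 len=1
Fragment 4: offset=0 len=4
Gaps: 8-16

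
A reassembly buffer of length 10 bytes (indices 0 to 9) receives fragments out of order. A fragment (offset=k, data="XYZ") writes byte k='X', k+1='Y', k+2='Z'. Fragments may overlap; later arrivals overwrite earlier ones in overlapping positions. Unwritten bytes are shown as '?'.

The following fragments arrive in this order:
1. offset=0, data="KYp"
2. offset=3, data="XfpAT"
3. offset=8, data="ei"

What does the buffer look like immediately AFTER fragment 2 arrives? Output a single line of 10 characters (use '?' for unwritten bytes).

Fragment 1: offset=0 data="KYp" -> buffer=KYp???????
Fragment 2: offset=3 data="XfpAT" -> buffer=KYpXfpAT??

Answer: KYpXfpAT??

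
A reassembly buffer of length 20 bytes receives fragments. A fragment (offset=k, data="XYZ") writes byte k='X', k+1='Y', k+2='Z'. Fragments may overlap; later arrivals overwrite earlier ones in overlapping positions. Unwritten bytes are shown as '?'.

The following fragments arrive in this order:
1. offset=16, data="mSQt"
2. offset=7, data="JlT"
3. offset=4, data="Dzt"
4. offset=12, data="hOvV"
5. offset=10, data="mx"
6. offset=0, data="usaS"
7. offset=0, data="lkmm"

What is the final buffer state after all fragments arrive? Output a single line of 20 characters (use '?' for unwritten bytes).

Answer: lkmmDztJlTmxhOvVmSQt

Derivation:
Fragment 1: offset=16 data="mSQt" -> buffer=????????????????mSQt
Fragment 2: offset=7 data="JlT" -> buffer=???????JlT??????mSQt
Fragment 3: offset=4 data="Dzt" -> buffer=????DztJlT??????mSQt
Fragment 4: offset=12 data="hOvV" -> buffer=????DztJlT??hOvVmSQt
Fragment 5: offset=10 data="mx" -> buffer=????DztJlTmxhOvVmSQt
Fragment 6: offset=0 data="usaS" -> buffer=usaSDztJlTmxhOvVmSQt
Fragment 7: offset=0 data="lkmm" -> buffer=lkmmDztJlTmxhOvVmSQt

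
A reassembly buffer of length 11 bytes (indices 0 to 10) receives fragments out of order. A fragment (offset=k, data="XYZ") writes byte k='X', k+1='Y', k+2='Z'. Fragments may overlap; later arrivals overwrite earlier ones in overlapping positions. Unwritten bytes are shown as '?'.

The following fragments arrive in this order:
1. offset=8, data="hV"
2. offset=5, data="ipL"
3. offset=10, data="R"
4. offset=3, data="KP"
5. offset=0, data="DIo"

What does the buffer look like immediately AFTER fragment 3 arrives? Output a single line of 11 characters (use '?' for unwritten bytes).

Fragment 1: offset=8 data="hV" -> buffer=????????hV?
Fragment 2: offset=5 data="ipL" -> buffer=?????ipLhV?
Fragment 3: offset=10 data="R" -> buffer=?????ipLhVR

Answer: ?????ipLhVR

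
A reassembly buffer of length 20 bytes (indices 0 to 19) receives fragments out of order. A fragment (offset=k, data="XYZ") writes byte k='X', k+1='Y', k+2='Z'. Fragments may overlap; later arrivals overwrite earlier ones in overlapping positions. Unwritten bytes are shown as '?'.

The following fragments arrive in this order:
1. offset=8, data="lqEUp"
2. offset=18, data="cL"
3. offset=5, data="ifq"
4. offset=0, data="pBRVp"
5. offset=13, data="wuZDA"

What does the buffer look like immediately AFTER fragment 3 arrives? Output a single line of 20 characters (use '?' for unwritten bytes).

Fragment 1: offset=8 data="lqEUp" -> buffer=????????lqEUp???????
Fragment 2: offset=18 data="cL" -> buffer=????????lqEUp?????cL
Fragment 3: offset=5 data="ifq" -> buffer=?????ifqlqEUp?????cL

Answer: ?????ifqlqEUp?????cL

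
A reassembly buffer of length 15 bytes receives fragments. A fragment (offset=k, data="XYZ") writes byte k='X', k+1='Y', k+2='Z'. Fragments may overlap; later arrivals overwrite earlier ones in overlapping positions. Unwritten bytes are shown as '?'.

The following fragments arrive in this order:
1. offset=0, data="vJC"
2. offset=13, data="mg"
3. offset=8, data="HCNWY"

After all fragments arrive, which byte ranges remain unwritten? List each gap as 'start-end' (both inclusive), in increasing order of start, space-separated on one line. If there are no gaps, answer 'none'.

Fragment 1: offset=0 len=3
Fragment 2: offset=13 len=2
Fragment 3: offset=8 len=5
Gaps: 3-7

Answer: 3-7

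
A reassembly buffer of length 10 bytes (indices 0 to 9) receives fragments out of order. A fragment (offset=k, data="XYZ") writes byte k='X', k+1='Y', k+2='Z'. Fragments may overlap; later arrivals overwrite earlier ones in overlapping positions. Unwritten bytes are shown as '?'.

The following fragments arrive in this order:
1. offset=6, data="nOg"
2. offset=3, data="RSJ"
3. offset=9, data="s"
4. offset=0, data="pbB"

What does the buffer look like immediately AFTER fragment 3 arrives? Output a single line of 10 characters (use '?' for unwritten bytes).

Answer: ???RSJnOgs

Derivation:
Fragment 1: offset=6 data="nOg" -> buffer=??????nOg?
Fragment 2: offset=3 data="RSJ" -> buffer=???RSJnOg?
Fragment 3: offset=9 data="s" -> buffer=???RSJnOgs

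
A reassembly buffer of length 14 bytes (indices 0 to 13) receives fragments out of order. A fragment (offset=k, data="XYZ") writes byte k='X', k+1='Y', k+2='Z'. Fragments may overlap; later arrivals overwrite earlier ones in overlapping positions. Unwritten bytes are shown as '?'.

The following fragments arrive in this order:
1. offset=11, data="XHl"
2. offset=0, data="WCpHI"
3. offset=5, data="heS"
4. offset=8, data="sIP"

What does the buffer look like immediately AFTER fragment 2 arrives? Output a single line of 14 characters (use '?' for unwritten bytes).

Fragment 1: offset=11 data="XHl" -> buffer=???????????XHl
Fragment 2: offset=0 data="WCpHI" -> buffer=WCpHI??????XHl

Answer: WCpHI??????XHl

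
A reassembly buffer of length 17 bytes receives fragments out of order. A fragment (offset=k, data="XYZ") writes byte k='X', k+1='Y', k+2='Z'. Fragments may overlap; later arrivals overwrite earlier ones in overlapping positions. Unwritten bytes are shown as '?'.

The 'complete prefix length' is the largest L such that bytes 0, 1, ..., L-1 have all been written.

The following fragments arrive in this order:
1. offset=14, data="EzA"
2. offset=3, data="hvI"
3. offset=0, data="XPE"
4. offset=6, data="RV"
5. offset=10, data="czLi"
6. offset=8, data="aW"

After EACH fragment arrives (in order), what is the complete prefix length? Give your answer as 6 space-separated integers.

Answer: 0 0 6 8 8 17

Derivation:
Fragment 1: offset=14 data="EzA" -> buffer=??????????????EzA -> prefix_len=0
Fragment 2: offset=3 data="hvI" -> buffer=???hvI????????EzA -> prefix_len=0
Fragment 3: offset=0 data="XPE" -> buffer=XPEhvI????????EzA -> prefix_len=6
Fragment 4: offset=6 data="RV" -> buffer=XPEhvIRV??????EzA -> prefix_len=8
Fragment 5: offset=10 data="czLi" -> buffer=XPEhvIRV??czLiEzA -> prefix_len=8
Fragment 6: offset=8 data="aW" -> buffer=XPEhvIRVaWczLiEzA -> prefix_len=17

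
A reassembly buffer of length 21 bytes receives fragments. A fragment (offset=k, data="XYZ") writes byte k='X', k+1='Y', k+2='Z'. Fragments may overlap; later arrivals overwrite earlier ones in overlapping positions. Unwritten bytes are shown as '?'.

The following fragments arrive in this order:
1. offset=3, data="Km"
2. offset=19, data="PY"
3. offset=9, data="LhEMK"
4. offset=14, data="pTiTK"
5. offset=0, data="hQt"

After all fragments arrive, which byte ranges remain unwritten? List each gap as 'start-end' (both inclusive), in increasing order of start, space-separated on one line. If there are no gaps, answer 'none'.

Answer: 5-8

Derivation:
Fragment 1: offset=3 len=2
Fragment 2: offset=19 len=2
Fragment 3: offset=9 len=5
Fragment 4: offset=14 len=5
Fragment 5: offset=0 len=3
Gaps: 5-8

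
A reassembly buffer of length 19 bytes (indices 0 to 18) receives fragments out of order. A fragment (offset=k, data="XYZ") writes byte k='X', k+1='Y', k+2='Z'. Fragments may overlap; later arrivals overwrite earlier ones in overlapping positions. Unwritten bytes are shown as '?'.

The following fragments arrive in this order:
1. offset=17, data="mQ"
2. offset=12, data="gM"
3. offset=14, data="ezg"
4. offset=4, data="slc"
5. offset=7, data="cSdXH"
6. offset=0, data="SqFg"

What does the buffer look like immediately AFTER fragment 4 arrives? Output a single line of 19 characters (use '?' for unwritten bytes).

Answer: ????slc?????gMezgmQ

Derivation:
Fragment 1: offset=17 data="mQ" -> buffer=?????????????????mQ
Fragment 2: offset=12 data="gM" -> buffer=????????????gM???mQ
Fragment 3: offset=14 data="ezg" -> buffer=????????????gMezgmQ
Fragment 4: offset=4 data="slc" -> buffer=????slc?????gMezgmQ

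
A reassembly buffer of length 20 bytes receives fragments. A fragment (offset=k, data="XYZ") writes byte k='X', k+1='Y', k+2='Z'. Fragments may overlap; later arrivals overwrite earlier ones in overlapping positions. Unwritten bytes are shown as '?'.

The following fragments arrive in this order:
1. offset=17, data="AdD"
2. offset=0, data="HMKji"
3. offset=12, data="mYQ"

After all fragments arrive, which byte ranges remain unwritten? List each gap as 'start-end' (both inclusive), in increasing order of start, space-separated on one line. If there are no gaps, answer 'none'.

Answer: 5-11 15-16

Derivation:
Fragment 1: offset=17 len=3
Fragment 2: offset=0 len=5
Fragment 3: offset=12 len=3
Gaps: 5-11 15-16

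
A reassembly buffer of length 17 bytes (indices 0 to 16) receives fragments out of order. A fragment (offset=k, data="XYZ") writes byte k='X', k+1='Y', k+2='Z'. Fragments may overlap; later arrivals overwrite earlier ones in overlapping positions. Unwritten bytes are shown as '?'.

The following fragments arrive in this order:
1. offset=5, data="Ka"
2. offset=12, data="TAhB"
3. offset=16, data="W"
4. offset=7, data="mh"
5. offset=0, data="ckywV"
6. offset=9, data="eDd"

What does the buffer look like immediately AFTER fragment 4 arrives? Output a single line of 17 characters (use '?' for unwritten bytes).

Fragment 1: offset=5 data="Ka" -> buffer=?????Ka??????????
Fragment 2: offset=12 data="TAhB" -> buffer=?????Ka?????TAhB?
Fragment 3: offset=16 data="W" -> buffer=?????Ka?????TAhBW
Fragment 4: offset=7 data="mh" -> buffer=?????Kamh???TAhBW

Answer: ?????Kamh???TAhBW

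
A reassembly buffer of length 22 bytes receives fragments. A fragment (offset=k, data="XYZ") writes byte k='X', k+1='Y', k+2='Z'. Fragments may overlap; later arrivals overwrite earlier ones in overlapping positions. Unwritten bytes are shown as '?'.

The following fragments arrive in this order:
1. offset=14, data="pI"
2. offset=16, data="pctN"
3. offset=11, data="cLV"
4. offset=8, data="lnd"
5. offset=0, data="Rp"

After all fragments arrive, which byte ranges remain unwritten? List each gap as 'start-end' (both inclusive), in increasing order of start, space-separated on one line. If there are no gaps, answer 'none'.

Answer: 2-7 20-21

Derivation:
Fragment 1: offset=14 len=2
Fragment 2: offset=16 len=4
Fragment 3: offset=11 len=3
Fragment 4: offset=8 len=3
Fragment 5: offset=0 len=2
Gaps: 2-7 20-21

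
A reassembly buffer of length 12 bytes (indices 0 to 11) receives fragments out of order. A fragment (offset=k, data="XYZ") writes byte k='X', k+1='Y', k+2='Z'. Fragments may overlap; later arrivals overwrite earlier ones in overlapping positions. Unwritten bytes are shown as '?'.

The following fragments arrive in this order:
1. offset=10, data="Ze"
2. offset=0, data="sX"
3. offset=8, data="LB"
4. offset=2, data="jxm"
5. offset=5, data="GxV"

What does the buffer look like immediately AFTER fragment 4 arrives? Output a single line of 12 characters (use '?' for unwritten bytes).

Answer: sXjxm???LBZe

Derivation:
Fragment 1: offset=10 data="Ze" -> buffer=??????????Ze
Fragment 2: offset=0 data="sX" -> buffer=sX????????Ze
Fragment 3: offset=8 data="LB" -> buffer=sX??????LBZe
Fragment 4: offset=2 data="jxm" -> buffer=sXjxm???LBZe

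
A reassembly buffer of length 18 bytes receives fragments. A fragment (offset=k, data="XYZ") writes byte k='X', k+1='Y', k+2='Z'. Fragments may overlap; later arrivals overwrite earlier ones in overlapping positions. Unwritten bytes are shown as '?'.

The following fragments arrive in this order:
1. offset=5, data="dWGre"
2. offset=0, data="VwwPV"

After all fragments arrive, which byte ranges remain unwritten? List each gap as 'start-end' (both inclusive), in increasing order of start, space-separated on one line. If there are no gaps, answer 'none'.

Answer: 10-17

Derivation:
Fragment 1: offset=5 len=5
Fragment 2: offset=0 len=5
Gaps: 10-17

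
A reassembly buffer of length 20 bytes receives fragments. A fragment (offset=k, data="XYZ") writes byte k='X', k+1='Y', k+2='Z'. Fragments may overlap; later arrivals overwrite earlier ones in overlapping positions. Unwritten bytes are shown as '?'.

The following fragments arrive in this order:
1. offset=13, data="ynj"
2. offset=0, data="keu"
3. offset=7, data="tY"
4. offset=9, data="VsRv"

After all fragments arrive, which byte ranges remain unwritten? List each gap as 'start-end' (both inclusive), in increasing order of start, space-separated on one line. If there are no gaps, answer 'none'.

Fragment 1: offset=13 len=3
Fragment 2: offset=0 len=3
Fragment 3: offset=7 len=2
Fragment 4: offset=9 len=4
Gaps: 3-6 16-19

Answer: 3-6 16-19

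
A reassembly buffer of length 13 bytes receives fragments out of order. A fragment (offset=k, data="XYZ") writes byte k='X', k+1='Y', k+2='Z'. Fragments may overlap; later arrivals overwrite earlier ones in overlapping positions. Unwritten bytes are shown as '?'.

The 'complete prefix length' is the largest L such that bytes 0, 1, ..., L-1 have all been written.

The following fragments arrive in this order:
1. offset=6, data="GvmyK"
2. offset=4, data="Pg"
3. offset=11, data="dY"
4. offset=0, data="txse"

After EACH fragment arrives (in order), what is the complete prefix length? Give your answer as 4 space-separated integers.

Answer: 0 0 0 13

Derivation:
Fragment 1: offset=6 data="GvmyK" -> buffer=??????GvmyK?? -> prefix_len=0
Fragment 2: offset=4 data="Pg" -> buffer=????PgGvmyK?? -> prefix_len=0
Fragment 3: offset=11 data="dY" -> buffer=????PgGvmyKdY -> prefix_len=0
Fragment 4: offset=0 data="txse" -> buffer=txsePgGvmyKdY -> prefix_len=13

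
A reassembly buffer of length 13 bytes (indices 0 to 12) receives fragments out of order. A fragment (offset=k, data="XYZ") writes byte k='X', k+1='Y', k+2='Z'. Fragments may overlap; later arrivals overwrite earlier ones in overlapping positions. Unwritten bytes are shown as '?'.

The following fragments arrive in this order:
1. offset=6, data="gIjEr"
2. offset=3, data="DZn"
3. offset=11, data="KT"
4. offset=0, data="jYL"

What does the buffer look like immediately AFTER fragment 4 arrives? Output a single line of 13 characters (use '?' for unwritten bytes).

Fragment 1: offset=6 data="gIjEr" -> buffer=??????gIjEr??
Fragment 2: offset=3 data="DZn" -> buffer=???DZngIjEr??
Fragment 3: offset=11 data="KT" -> buffer=???DZngIjErKT
Fragment 4: offset=0 data="jYL" -> buffer=jYLDZngIjErKT

Answer: jYLDZngIjErKT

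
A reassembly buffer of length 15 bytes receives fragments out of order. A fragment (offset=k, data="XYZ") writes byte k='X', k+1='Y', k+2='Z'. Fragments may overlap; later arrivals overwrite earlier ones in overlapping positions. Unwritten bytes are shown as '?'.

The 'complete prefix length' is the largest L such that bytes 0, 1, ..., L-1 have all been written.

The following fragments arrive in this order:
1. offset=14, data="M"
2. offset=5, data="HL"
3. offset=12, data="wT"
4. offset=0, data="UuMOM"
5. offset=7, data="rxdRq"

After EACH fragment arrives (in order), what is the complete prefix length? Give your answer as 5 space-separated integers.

Answer: 0 0 0 7 15

Derivation:
Fragment 1: offset=14 data="M" -> buffer=??????????????M -> prefix_len=0
Fragment 2: offset=5 data="HL" -> buffer=?????HL???????M -> prefix_len=0
Fragment 3: offset=12 data="wT" -> buffer=?????HL?????wTM -> prefix_len=0
Fragment 4: offset=0 data="UuMOM" -> buffer=UuMOMHL?????wTM -> prefix_len=7
Fragment 5: offset=7 data="rxdRq" -> buffer=UuMOMHLrxdRqwTM -> prefix_len=15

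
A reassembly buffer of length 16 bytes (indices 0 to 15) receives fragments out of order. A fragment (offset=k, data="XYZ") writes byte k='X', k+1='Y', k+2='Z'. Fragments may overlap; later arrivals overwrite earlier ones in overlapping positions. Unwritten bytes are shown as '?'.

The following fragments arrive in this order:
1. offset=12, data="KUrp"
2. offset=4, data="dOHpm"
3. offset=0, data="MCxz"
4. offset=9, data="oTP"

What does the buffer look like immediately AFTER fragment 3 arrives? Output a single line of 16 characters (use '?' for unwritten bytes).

Answer: MCxzdOHpm???KUrp

Derivation:
Fragment 1: offset=12 data="KUrp" -> buffer=????????????KUrp
Fragment 2: offset=4 data="dOHpm" -> buffer=????dOHpm???KUrp
Fragment 3: offset=0 data="MCxz" -> buffer=MCxzdOHpm???KUrp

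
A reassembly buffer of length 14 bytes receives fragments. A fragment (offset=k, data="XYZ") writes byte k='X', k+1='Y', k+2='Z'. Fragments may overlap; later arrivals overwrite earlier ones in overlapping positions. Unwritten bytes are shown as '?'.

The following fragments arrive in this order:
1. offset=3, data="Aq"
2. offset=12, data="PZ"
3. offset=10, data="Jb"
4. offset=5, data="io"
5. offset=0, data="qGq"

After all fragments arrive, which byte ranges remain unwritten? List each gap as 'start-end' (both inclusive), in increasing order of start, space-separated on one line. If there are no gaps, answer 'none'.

Fragment 1: offset=3 len=2
Fragment 2: offset=12 len=2
Fragment 3: offset=10 len=2
Fragment 4: offset=5 len=2
Fragment 5: offset=0 len=3
Gaps: 7-9

Answer: 7-9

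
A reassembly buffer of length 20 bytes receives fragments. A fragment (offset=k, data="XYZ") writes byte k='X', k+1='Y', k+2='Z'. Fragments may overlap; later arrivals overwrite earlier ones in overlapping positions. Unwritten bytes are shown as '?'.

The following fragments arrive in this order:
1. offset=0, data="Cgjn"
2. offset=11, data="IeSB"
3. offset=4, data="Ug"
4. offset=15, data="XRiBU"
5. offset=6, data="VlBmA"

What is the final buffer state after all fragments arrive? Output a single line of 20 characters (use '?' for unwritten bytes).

Answer: CgjnUgVlBmAIeSBXRiBU

Derivation:
Fragment 1: offset=0 data="Cgjn" -> buffer=Cgjn????????????????
Fragment 2: offset=11 data="IeSB" -> buffer=Cgjn???????IeSB?????
Fragment 3: offset=4 data="Ug" -> buffer=CgjnUg?????IeSB?????
Fragment 4: offset=15 data="XRiBU" -> buffer=CgjnUg?????IeSBXRiBU
Fragment 5: offset=6 data="VlBmA" -> buffer=CgjnUgVlBmAIeSBXRiBU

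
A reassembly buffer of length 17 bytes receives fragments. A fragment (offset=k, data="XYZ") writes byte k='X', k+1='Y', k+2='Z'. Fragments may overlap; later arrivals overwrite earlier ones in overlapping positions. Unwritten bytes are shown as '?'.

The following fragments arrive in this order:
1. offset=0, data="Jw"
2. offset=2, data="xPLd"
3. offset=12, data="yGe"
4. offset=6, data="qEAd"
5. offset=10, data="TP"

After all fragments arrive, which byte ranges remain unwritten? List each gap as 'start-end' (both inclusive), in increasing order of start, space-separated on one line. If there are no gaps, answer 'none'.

Answer: 15-16

Derivation:
Fragment 1: offset=0 len=2
Fragment 2: offset=2 len=4
Fragment 3: offset=12 len=3
Fragment 4: offset=6 len=4
Fragment 5: offset=10 len=2
Gaps: 15-16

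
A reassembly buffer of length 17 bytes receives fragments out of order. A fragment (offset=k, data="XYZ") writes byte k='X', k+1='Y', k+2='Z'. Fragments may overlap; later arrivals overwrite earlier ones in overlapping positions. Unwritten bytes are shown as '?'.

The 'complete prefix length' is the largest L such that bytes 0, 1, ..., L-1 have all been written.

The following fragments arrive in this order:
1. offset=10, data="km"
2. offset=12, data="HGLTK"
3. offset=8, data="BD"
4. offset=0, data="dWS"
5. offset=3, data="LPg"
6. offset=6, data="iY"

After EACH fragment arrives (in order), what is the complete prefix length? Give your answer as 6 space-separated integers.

Answer: 0 0 0 3 6 17

Derivation:
Fragment 1: offset=10 data="km" -> buffer=??????????km????? -> prefix_len=0
Fragment 2: offset=12 data="HGLTK" -> buffer=??????????kmHGLTK -> prefix_len=0
Fragment 3: offset=8 data="BD" -> buffer=????????BDkmHGLTK -> prefix_len=0
Fragment 4: offset=0 data="dWS" -> buffer=dWS?????BDkmHGLTK -> prefix_len=3
Fragment 5: offset=3 data="LPg" -> buffer=dWSLPg??BDkmHGLTK -> prefix_len=6
Fragment 6: offset=6 data="iY" -> buffer=dWSLPgiYBDkmHGLTK -> prefix_len=17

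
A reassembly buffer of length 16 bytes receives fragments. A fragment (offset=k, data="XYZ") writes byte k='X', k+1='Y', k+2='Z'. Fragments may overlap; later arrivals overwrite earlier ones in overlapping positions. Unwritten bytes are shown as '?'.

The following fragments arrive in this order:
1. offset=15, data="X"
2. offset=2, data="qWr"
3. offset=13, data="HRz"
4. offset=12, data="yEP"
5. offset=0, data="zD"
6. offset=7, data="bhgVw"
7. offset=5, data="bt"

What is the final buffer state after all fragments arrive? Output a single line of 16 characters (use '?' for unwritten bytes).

Fragment 1: offset=15 data="X" -> buffer=???????????????X
Fragment 2: offset=2 data="qWr" -> buffer=??qWr??????????X
Fragment 3: offset=13 data="HRz" -> buffer=??qWr????????HRz
Fragment 4: offset=12 data="yEP" -> buffer=??qWr???????yEPz
Fragment 5: offset=0 data="zD" -> buffer=zDqWr???????yEPz
Fragment 6: offset=7 data="bhgVw" -> buffer=zDqWr??bhgVwyEPz
Fragment 7: offset=5 data="bt" -> buffer=zDqWrbtbhgVwyEPz

Answer: zDqWrbtbhgVwyEPz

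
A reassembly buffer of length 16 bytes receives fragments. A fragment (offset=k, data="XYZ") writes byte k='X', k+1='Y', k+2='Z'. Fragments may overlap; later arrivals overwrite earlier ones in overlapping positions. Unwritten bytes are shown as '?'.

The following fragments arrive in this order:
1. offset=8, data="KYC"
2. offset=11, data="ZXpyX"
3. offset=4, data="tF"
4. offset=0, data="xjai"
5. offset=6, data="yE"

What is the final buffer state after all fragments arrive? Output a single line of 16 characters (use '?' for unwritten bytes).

Answer: xjaitFyEKYCZXpyX

Derivation:
Fragment 1: offset=8 data="KYC" -> buffer=????????KYC?????
Fragment 2: offset=11 data="ZXpyX" -> buffer=????????KYCZXpyX
Fragment 3: offset=4 data="tF" -> buffer=????tF??KYCZXpyX
Fragment 4: offset=0 data="xjai" -> buffer=xjaitF??KYCZXpyX
Fragment 5: offset=6 data="yE" -> buffer=xjaitFyEKYCZXpyX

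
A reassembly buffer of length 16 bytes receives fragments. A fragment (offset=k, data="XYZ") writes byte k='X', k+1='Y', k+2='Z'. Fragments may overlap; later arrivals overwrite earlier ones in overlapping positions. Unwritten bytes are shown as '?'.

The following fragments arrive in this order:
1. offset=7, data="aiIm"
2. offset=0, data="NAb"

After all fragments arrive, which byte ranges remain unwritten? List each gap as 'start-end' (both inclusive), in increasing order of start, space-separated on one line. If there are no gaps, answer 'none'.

Fragment 1: offset=7 len=4
Fragment 2: offset=0 len=3
Gaps: 3-6 11-15

Answer: 3-6 11-15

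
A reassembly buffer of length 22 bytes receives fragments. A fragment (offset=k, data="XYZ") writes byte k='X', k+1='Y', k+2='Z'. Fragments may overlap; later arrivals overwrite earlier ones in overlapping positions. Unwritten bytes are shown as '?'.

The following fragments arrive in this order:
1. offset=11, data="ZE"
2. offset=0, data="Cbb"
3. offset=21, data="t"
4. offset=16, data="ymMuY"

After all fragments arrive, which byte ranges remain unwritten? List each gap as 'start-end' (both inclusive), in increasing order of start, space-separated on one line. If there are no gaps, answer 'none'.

Answer: 3-10 13-15

Derivation:
Fragment 1: offset=11 len=2
Fragment 2: offset=0 len=3
Fragment 3: offset=21 len=1
Fragment 4: offset=16 len=5
Gaps: 3-10 13-15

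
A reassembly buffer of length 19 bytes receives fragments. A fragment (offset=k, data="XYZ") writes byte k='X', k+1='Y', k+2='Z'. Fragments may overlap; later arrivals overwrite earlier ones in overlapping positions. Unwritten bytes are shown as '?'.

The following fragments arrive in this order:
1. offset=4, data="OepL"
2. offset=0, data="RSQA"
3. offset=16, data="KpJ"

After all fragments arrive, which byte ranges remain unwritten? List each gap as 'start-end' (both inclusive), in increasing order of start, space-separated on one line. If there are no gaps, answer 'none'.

Fragment 1: offset=4 len=4
Fragment 2: offset=0 len=4
Fragment 3: offset=16 len=3
Gaps: 8-15

Answer: 8-15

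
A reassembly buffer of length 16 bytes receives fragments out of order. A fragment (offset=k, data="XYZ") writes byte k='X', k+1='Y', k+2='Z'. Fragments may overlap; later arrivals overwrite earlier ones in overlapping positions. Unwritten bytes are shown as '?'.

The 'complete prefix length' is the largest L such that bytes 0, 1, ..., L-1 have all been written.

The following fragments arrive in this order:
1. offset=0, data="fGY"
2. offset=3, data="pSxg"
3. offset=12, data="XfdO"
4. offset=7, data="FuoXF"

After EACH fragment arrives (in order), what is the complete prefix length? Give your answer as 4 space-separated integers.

Fragment 1: offset=0 data="fGY" -> buffer=fGY????????????? -> prefix_len=3
Fragment 2: offset=3 data="pSxg" -> buffer=fGYpSxg????????? -> prefix_len=7
Fragment 3: offset=12 data="XfdO" -> buffer=fGYpSxg?????XfdO -> prefix_len=7
Fragment 4: offset=7 data="FuoXF" -> buffer=fGYpSxgFuoXFXfdO -> prefix_len=16

Answer: 3 7 7 16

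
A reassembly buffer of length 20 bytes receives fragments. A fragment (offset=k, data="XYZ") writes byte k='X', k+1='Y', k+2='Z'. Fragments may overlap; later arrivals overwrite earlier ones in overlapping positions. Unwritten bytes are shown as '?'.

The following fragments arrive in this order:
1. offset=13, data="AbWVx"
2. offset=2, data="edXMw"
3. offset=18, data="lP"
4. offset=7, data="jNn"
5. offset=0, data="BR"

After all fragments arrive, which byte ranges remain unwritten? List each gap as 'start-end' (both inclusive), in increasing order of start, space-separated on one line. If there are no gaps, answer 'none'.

Fragment 1: offset=13 len=5
Fragment 2: offset=2 len=5
Fragment 3: offset=18 len=2
Fragment 4: offset=7 len=3
Fragment 5: offset=0 len=2
Gaps: 10-12

Answer: 10-12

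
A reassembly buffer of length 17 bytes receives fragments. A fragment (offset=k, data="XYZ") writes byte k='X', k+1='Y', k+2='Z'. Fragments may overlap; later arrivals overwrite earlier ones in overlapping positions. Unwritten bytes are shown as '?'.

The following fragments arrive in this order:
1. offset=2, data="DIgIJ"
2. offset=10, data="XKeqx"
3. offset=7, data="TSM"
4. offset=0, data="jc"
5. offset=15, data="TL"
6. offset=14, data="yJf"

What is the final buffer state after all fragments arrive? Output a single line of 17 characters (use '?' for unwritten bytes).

Fragment 1: offset=2 data="DIgIJ" -> buffer=??DIgIJ??????????
Fragment 2: offset=10 data="XKeqx" -> buffer=??DIgIJ???XKeqx??
Fragment 3: offset=7 data="TSM" -> buffer=??DIgIJTSMXKeqx??
Fragment 4: offset=0 data="jc" -> buffer=jcDIgIJTSMXKeqx??
Fragment 5: offset=15 data="TL" -> buffer=jcDIgIJTSMXKeqxTL
Fragment 6: offset=14 data="yJf" -> buffer=jcDIgIJTSMXKeqyJf

Answer: jcDIgIJTSMXKeqyJf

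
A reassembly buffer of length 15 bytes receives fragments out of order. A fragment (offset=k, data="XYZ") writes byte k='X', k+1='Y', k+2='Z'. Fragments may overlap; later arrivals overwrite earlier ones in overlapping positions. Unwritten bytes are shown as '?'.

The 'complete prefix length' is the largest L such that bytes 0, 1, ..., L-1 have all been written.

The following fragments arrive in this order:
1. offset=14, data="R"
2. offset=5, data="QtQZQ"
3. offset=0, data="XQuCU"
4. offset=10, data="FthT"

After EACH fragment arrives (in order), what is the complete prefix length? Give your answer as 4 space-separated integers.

Answer: 0 0 10 15

Derivation:
Fragment 1: offset=14 data="R" -> buffer=??????????????R -> prefix_len=0
Fragment 2: offset=5 data="QtQZQ" -> buffer=?????QtQZQ????R -> prefix_len=0
Fragment 3: offset=0 data="XQuCU" -> buffer=XQuCUQtQZQ????R -> prefix_len=10
Fragment 4: offset=10 data="FthT" -> buffer=XQuCUQtQZQFthTR -> prefix_len=15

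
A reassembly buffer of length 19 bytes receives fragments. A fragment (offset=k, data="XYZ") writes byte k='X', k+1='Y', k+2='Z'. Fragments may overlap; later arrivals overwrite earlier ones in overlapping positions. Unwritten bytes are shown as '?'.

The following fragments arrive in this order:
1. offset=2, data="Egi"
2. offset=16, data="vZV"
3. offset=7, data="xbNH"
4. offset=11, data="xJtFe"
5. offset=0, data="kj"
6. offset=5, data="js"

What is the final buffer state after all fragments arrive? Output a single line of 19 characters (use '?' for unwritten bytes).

Fragment 1: offset=2 data="Egi" -> buffer=??Egi??????????????
Fragment 2: offset=16 data="vZV" -> buffer=??Egi???????????vZV
Fragment 3: offset=7 data="xbNH" -> buffer=??Egi??xbNH?????vZV
Fragment 4: offset=11 data="xJtFe" -> buffer=??Egi??xbNHxJtFevZV
Fragment 5: offset=0 data="kj" -> buffer=kjEgi??xbNHxJtFevZV
Fragment 6: offset=5 data="js" -> buffer=kjEgijsxbNHxJtFevZV

Answer: kjEgijsxbNHxJtFevZV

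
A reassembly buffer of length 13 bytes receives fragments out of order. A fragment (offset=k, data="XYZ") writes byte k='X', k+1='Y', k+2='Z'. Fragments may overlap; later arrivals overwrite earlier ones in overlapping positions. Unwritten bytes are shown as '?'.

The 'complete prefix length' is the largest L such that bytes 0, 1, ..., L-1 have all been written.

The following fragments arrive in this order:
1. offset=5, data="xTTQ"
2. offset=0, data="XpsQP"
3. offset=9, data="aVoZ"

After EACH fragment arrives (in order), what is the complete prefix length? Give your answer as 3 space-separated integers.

Fragment 1: offset=5 data="xTTQ" -> buffer=?????xTTQ???? -> prefix_len=0
Fragment 2: offset=0 data="XpsQP" -> buffer=XpsQPxTTQ???? -> prefix_len=9
Fragment 3: offset=9 data="aVoZ" -> buffer=XpsQPxTTQaVoZ -> prefix_len=13

Answer: 0 9 13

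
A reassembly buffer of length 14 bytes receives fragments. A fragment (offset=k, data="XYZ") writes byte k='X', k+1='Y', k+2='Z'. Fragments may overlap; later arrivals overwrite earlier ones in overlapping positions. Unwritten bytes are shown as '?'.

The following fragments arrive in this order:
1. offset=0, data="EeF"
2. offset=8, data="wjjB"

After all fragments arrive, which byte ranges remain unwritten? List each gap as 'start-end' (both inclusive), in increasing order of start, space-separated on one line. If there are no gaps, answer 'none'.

Answer: 3-7 12-13

Derivation:
Fragment 1: offset=0 len=3
Fragment 2: offset=8 len=4
Gaps: 3-7 12-13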